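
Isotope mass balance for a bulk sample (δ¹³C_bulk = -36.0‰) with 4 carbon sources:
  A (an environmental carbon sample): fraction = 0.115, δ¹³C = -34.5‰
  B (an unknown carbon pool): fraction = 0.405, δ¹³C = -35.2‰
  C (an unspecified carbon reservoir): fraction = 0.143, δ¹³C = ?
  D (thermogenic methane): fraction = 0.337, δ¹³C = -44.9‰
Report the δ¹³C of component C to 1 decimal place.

-18.5‰

Isotope mass balance: δ_bulk = Σ fᵢ·δᵢ.
-36.0 = 0.115×(-34.5) + 0.405×(-35.2) + 0.143×δ_C + 0.337×(-44.9)
0.143·δ_C = -36.0 − (-33.355) = -2.645
δ_C = -2.645 / 0.143 = -18.50‰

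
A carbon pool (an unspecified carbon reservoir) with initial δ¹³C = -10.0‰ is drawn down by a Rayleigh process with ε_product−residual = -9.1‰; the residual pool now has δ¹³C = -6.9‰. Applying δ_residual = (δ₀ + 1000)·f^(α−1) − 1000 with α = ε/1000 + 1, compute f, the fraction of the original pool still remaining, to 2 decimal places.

0.71

α − 1 = ε/1000 = -0.0091
(δ_res + 1000)/(δ₀ + 1000) = (-6.9 + 1000)/(-10.0 + 1000) = 993.1/990.0 = 1.003131
f = 1.003131^(1/-0.0091) = exp(ln(1.003131)/-0.0091) = exp(0.00313/-0.0091)
f = exp(-0.3436) = 0.7092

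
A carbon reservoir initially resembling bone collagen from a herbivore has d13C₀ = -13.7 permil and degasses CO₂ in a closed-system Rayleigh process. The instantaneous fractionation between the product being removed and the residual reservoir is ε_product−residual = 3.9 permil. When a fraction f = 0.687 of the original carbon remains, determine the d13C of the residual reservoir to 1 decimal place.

Rayleigh residual: δ_res = (δ₀ + 1000)·f^(α−1) − 1000
α = ε/1000 + 1 = 1.00390, so α − 1 = 0.00390
f^(α−1) = 0.687^(0.00390) = 0.998537
δ_res = (-13.7 + 1000) × 0.998537 − 1000 = 984.857 − 1000 = -15.14 permil

-15.1 permil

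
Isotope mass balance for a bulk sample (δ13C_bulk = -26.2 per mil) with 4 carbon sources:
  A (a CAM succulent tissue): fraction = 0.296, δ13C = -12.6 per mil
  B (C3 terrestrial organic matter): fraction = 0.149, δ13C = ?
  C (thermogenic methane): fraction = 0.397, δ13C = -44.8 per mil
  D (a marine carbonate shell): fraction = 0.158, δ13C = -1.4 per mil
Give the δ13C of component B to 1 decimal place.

Isotope mass balance: δ_bulk = Σ fᵢ·δᵢ.
-26.2 = 0.296×(-12.6) + 0.149×δ_B + 0.397×(-44.8) + 0.158×(-1.4)
0.149·δ_B = -26.2 − (-21.736) = -4.464
δ_B = -4.464 / 0.149 = -29.96 per mil

-30.0 per mil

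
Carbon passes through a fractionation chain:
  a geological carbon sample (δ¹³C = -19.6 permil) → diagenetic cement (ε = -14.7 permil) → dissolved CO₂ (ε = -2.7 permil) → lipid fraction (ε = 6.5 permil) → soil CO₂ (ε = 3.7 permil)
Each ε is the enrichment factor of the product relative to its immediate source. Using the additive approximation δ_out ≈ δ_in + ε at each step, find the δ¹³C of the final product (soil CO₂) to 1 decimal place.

-26.8 permil

step 1: δ ≈ -19.6 + (-14.7) = -34.3 permil
step 2: δ ≈ -34.3 + (-2.7) = -37.0 permil
step 3: δ ≈ -37.0 + (6.5) = -30.5 permil
step 4: δ ≈ -30.5 + (3.7) = -26.8 permil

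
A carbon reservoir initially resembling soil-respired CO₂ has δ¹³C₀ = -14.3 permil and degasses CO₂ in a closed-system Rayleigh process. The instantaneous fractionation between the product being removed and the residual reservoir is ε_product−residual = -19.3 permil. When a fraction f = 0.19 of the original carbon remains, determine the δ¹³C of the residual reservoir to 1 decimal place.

17.8 permil

Rayleigh residual: δ_res = (δ₀ + 1000)·f^(α−1) − 1000
α = ε/1000 + 1 = 0.98070, so α − 1 = -0.01930
f^(α−1) = 0.19^(-0.01930) = 1.032571
δ_res = (-14.3 + 1000) × 1.032571 − 1000 = 1017.806 − 1000 = 17.81 permil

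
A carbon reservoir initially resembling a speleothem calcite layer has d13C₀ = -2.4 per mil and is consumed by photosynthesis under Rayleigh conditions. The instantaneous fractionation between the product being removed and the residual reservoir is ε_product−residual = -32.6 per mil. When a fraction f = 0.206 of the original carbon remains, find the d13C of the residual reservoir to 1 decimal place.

50.3 per mil

Rayleigh residual: δ_res = (δ₀ + 1000)·f^(α−1) − 1000
α = ε/1000 + 1 = 0.96740, so α − 1 = -0.03260
f^(α−1) = 0.206^(-0.03260) = 1.052853
δ_res = (-2.4 + 1000) × 1.052853 − 1000 = 1050.327 − 1000 = 50.33 per mil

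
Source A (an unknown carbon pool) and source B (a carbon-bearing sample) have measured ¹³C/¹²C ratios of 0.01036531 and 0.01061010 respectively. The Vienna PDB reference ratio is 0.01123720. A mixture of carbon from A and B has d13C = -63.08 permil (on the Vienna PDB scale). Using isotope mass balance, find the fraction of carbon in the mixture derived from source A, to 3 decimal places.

δ_A = (0.01036531/0.01123720 − 1)×1000 = (0.922410 − 1)×1000 = -77.590 permil
δ_B = (0.01061010/0.01123720 − 1)×1000 = (0.944194 − 1)×1000 = -55.806 permil
f_A = (δ_mix − δ_B)/(δ_A − δ_B) = (-63.08 − (-55.806))/(-77.590 − (-55.806))
f_A = -7.274 / -21.784 = 0.3339

0.334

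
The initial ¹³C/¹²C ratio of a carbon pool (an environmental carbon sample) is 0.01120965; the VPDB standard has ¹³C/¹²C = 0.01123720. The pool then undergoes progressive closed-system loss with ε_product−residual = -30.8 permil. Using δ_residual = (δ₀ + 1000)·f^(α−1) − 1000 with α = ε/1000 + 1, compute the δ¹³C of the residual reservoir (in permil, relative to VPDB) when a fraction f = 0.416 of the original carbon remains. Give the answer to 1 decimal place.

24.9 permil

δ₀ = (0.01120965/0.01123720 − 1)×1000 = (0.997548 − 1)×1000 = -2.452 permil
α − 1 = ε/1000 = -0.0308
f^(α−1) = 0.416^(-0.0308) = 1.027382
δ_res = (-2.452 + 1000) × 1.027382 − 1000 = 1024.863 − 1000 = 24.86 permil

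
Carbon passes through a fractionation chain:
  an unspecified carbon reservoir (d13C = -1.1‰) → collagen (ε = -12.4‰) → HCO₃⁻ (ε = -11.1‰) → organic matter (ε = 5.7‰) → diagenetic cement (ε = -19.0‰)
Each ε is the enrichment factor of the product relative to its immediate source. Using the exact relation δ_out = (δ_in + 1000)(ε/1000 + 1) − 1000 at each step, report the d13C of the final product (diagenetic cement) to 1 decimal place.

step 1: δ = (-1.10 + 1000)·(-12.4/1000 + 1) − 1000 = -13.49‰
step 2: δ = (-13.49 + 1000)·(-11.1/1000 + 1) − 1000 = -24.44‰
step 3: δ = (-24.44 + 1000)·(5.7/1000 + 1) − 1000 = -18.88‰
step 4: δ = (-18.88 + 1000)·(-19.0/1000 + 1) − 1000 = -37.52‰

-37.5‰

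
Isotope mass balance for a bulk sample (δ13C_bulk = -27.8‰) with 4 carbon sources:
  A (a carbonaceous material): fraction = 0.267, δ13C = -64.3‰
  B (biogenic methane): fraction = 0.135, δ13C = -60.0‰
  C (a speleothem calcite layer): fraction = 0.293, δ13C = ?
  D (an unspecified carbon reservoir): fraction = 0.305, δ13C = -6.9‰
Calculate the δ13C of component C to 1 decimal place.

-1.5‰

Isotope mass balance: δ_bulk = Σ fᵢ·δᵢ.
-27.8 = 0.267×(-64.3) + 0.135×(-60.0) + 0.293×δ_C + 0.305×(-6.9)
0.293·δ_C = -27.8 − (-27.373) = -0.427
δ_C = -0.427 / 0.293 = -1.46‰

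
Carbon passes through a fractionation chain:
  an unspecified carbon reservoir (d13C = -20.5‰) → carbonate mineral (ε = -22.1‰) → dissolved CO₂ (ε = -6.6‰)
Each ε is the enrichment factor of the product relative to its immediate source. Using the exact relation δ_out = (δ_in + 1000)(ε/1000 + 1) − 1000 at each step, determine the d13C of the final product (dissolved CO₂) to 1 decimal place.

step 1: δ = (-20.50 + 1000)·(-22.1/1000 + 1) − 1000 = -42.15‰
step 2: δ = (-42.15 + 1000)·(-6.6/1000 + 1) − 1000 = -48.47‰

-48.5‰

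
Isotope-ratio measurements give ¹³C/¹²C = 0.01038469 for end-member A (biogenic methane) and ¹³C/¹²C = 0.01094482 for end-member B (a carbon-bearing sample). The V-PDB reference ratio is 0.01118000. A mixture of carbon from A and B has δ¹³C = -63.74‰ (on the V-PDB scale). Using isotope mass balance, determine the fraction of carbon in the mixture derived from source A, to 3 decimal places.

0.852

δ_A = (0.01038469/0.01118000 − 1)×1000 = (0.928863 − 1)×1000 = -71.137‰
δ_B = (0.01094482/0.01118000 − 1)×1000 = (0.978964 − 1)×1000 = -21.036‰
f_A = (δ_mix − δ_B)/(δ_A − δ_B) = (-63.74 − (-21.036))/(-71.137 − (-21.036))
f_A = -42.704 / -50.101 = 0.8524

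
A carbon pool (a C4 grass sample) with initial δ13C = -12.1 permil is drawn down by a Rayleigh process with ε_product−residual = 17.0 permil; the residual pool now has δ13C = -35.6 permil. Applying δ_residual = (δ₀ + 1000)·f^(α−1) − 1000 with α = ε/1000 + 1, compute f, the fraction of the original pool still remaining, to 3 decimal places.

0.243

α − 1 = ε/1000 = 0.0170
(δ_res + 1000)/(δ₀ + 1000) = (-35.6 + 1000)/(-12.1 + 1000) = 964.4/987.9 = 0.976212
f = 0.976212^(1/0.0170) = exp(ln(0.976212)/0.0170) = exp(-0.02408/0.0170)
f = exp(-1.4162) = 0.2426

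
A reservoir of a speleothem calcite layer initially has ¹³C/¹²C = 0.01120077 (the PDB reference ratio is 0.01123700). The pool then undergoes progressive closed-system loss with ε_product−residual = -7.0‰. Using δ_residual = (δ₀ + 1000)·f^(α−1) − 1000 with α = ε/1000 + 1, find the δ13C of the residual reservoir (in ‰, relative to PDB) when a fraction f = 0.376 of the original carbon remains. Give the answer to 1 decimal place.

3.6‰

δ₀ = (0.01120077/0.01123700 − 1)×1000 = (0.996776 − 1)×1000 = -3.224‰
α − 1 = ε/1000 = -0.0070
f^(α−1) = 0.376^(-0.0070) = 1.006871
δ_res = (-3.224 + 1000) × 1.006871 − 1000 = 1003.624 − 1000 = 3.62‰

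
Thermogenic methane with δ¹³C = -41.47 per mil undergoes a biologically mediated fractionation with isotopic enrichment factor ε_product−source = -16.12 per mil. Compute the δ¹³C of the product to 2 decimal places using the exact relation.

-56.92 per mil

To first order, δ_product ≈ δ_source + ε = -57.59 per mil.
Exactly, δ_product = (δ_source + 1000)·(ε/1000 + 1) − 1000.
δ_product = (-41.47 + 1000) × (-16.12/1000 + 1) − 1000
δ_product = -56.922 per mil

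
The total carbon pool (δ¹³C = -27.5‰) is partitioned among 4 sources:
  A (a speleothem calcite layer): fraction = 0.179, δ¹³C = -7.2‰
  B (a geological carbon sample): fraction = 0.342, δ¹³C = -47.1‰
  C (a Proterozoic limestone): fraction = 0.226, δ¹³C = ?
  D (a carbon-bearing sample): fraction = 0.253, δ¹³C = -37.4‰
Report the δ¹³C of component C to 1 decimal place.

Isotope mass balance: δ_bulk = Σ fᵢ·δᵢ.
-27.5 = 0.179×(-7.2) + 0.342×(-47.1) + 0.226×δ_C + 0.253×(-37.4)
0.226·δ_C = -27.5 − (-26.859) = -0.641
δ_C = -0.641 / 0.226 = -2.84‰

-2.8‰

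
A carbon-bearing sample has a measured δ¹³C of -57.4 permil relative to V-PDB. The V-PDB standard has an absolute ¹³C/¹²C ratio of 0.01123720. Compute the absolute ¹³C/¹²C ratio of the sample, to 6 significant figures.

0.0105922

R_sample = R_standard × (δ¹³C/1000 + 1)
R_sample = 0.01123720 × (-57.4/1000 + 1) = 0.01123720 × 0.942600
R_sample = 0.0105922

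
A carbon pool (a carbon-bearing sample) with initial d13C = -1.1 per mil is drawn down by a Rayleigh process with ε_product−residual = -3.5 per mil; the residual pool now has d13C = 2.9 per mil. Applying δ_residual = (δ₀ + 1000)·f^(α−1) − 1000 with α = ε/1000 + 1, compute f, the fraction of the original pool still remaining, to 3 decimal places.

0.319

α − 1 = ε/1000 = -0.0035
(δ_res + 1000)/(δ₀ + 1000) = (2.9 + 1000)/(-1.1 + 1000) = 1002.9/998.9 = 1.004004
f = 1.004004^(1/-0.0035) = exp(ln(1.004004)/-0.0035) = exp(0.00400/-0.0035)
f = exp(-1.1418) = 0.3192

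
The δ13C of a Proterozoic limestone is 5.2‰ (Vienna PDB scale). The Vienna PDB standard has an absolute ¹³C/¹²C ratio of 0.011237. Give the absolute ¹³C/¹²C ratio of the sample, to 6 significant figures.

R_sample = R_standard × (δ13C/1000 + 1)
R_sample = 0.011237 × (5.2/1000 + 1) = 0.011237 × 1.005200
R_sample = 0.0112954

0.0112954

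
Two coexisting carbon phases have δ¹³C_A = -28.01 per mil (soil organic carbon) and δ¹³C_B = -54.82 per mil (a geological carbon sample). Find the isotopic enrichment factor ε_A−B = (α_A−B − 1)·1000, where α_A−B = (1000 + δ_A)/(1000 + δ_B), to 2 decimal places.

α_A−B = (1000 + -28.01) / (1000 + -54.82) = 971.99 / 945.18 = 1.028365
ε_A−B = (1.028365 − 1) × 1000 = 28.365 per mil
(The approximation ε ≈ δ_A − δ_B would give 26.81 per mil.)

28.36 per mil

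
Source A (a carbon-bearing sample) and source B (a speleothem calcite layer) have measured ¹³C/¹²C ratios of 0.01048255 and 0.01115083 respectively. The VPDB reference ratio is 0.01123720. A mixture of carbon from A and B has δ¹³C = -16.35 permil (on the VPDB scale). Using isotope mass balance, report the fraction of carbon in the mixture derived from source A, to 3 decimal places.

δ_A = (0.01048255/0.01123720 − 1)×1000 = (0.932844 − 1)×1000 = -67.156 permil
δ_B = (0.01115083/0.01123720 − 1)×1000 = (0.992314 − 1)×1000 = -7.686 permil
f_A = (δ_mix − δ_B)/(δ_A − δ_B) = (-16.35 − (-7.686))/(-67.156 − (-7.686))
f_A = -8.664 / -59.470 = 0.1457

0.146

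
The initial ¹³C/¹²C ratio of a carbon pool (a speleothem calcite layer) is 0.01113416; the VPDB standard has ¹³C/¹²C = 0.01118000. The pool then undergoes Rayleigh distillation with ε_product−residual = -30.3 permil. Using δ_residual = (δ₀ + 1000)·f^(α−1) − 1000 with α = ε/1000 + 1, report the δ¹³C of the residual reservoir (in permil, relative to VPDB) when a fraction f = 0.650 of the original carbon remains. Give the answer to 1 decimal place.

δ₀ = (0.01113416/0.01118000 − 1)×1000 = (0.995900 − 1)×1000 = -4.100 permil
α − 1 = ε/1000 = -0.0303
f^(α−1) = 0.650^(-0.0303) = 1.013138
δ_res = (-4.100 + 1000) × 1.013138 − 1000 = 1008.984 − 1000 = 8.98 permil

9.0 permil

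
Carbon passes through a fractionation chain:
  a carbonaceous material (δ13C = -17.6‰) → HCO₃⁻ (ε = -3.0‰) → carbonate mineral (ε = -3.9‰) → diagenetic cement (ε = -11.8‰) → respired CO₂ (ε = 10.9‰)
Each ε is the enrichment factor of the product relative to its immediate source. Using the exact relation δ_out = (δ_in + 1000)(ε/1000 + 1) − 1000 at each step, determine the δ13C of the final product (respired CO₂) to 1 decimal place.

step 1: δ = (-17.60 + 1000)·(-3.0/1000 + 1) − 1000 = -20.55‰
step 2: δ = (-20.55 + 1000)·(-3.9/1000 + 1) − 1000 = -24.37‰
step 3: δ = (-24.37 + 1000)·(-11.8/1000 + 1) − 1000 = -35.88‰
step 4: δ = (-35.88 + 1000)·(10.9/1000 + 1) − 1000 = -25.37‰

-25.4‰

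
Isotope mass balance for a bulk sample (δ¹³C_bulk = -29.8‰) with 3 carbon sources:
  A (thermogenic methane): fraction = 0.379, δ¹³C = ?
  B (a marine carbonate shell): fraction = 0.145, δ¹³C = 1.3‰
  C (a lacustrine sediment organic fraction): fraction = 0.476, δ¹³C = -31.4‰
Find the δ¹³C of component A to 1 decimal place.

Isotope mass balance: δ_bulk = Σ fᵢ·δᵢ.
-29.8 = 0.379×δ_A + 0.145×(1.3) + 0.476×(-31.4)
0.379·δ_A = -29.8 − (-14.758) = -15.042
δ_A = -15.042 / 0.379 = -39.69‰

-39.7‰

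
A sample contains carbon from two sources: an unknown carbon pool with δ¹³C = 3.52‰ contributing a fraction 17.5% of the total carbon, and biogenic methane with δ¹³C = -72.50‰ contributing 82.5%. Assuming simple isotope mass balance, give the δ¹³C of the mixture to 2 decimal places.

-59.20‰

δ_mix = f_A·δ_A + f_B·δ_B
δ_mix = 0.175 × (3.52) + 0.825 × (-72.50)
δ_mix = 0.616 + -59.812 = -59.197‰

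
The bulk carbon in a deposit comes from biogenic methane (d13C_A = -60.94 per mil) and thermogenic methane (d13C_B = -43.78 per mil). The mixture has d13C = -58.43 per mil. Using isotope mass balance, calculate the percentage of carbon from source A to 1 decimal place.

δ_mix = f_A·δ_A + (1 − f_A)·δ_B  ⇒  f_A = (δ_mix − δ_B)/(δ_A − δ_B)
f_A = (-58.43 − (-43.78)) / (-60.94 − (-43.78))
f_A = -14.65 / -17.16 = 0.8537

85.4%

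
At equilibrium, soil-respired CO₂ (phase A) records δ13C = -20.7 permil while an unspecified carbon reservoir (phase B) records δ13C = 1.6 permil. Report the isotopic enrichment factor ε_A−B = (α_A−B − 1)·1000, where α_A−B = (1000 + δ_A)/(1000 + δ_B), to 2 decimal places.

α_A−B = (1000 + -20.7) / (1000 + 1.6) = 979.3 / 1001.6 = 0.977736
ε_A−B = (0.977736 − 1) × 1000 = -22.264 permil
(The approximation ε ≈ δ_A − δ_B would give -22.3 permil.)

-22.26 permil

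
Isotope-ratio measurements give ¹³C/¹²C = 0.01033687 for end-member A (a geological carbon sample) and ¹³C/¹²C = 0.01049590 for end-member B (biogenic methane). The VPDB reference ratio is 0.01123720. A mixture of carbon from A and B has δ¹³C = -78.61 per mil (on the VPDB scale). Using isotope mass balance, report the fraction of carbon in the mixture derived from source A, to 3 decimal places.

δ_A = (0.01033687/0.01123720 − 1)×1000 = (0.919880 − 1)×1000 = -80.120 per mil
δ_B = (0.01049590/0.01123720 − 1)×1000 = (0.934032 − 1)×1000 = -65.968 per mil
f_A = (δ_mix − δ_B)/(δ_A − δ_B) = (-78.61 − (-65.968))/(-80.120 − (-65.968))
f_A = -12.642 / -14.152 = 0.8933

0.893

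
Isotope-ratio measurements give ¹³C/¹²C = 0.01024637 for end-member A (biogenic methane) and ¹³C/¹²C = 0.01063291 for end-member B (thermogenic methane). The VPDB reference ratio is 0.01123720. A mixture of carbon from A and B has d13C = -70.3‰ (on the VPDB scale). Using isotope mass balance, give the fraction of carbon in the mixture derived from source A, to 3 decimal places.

0.480

δ_A = (0.01024637/0.01123720 − 1)×1000 = (0.911826 − 1)×1000 = -88.174‰
δ_B = (0.01063291/0.01123720 − 1)×1000 = (0.946224 − 1)×1000 = -53.776‰
f_A = (δ_mix − δ_B)/(δ_A − δ_B) = (-70.3 − (-53.776))/(-88.174 − (-53.776))
f_A = -16.524 / -34.398 = 0.4804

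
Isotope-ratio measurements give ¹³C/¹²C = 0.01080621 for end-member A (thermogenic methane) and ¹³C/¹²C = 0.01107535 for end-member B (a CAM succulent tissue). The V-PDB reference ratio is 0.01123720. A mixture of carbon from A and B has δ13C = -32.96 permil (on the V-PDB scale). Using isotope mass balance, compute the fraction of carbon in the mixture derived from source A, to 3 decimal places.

0.775

δ_A = (0.01080621/0.01123720 − 1)×1000 = (0.961646 − 1)×1000 = -38.354 permil
δ_B = (0.01107535/0.01123720 − 1)×1000 = (0.985597 − 1)×1000 = -14.403 permil
f_A = (δ_mix − δ_B)/(δ_A − δ_B) = (-32.96 − (-14.403))/(-38.354 − (-14.403))
f_A = -18.557 / -23.951 = 0.7748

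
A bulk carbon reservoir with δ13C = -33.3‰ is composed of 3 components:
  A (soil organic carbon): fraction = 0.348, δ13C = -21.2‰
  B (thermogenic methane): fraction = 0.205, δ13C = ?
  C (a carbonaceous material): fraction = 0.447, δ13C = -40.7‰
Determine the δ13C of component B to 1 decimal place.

Isotope mass balance: δ_bulk = Σ fᵢ·δᵢ.
-33.3 = 0.348×(-21.2) + 0.205×δ_B + 0.447×(-40.7)
0.205·δ_B = -33.3 − (-25.571) = -7.729
δ_B = -7.729 / 0.205 = -37.70‰

-37.7‰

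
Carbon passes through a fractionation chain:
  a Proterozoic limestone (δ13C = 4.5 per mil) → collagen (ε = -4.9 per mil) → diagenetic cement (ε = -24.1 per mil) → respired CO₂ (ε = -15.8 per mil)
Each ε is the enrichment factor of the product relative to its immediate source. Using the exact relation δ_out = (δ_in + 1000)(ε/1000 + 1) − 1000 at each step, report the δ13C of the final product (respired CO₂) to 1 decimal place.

-39.9 per mil

step 1: δ = (4.50 + 1000)·(-4.9/1000 + 1) − 1000 = -0.42 per mil
step 2: δ = (-0.42 + 1000)·(-24.1/1000 + 1) − 1000 = -24.51 per mil
step 3: δ = (-24.51 + 1000)·(-15.8/1000 + 1) − 1000 = -39.92 per mil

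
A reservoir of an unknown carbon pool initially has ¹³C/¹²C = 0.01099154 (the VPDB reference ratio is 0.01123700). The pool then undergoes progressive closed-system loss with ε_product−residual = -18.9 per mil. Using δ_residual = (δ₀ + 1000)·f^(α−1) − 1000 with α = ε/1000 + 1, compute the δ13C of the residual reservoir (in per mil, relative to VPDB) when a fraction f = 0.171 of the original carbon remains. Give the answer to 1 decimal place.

δ₀ = (0.01099154/0.01123700 − 1)×1000 = (0.978156 − 1)×1000 = -21.844 per mil
α − 1 = ε/1000 = -0.0189
f^(α−1) = 0.171^(-0.0189) = 1.033942
δ_res = (-21.844 + 1000) × 1.033942 − 1000 = 1011.357 − 1000 = 11.36 per mil

11.4 per mil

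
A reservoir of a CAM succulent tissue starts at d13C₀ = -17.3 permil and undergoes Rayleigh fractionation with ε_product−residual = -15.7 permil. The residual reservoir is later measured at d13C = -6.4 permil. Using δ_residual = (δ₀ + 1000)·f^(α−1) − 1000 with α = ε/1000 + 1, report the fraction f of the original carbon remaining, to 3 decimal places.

α − 1 = ε/1000 = -0.0157
(δ_res + 1000)/(δ₀ + 1000) = (-6.4 + 1000)/(-17.3 + 1000) = 993.6/982.7 = 1.011092
f = 1.011092^(1/-0.0157) = exp(ln(1.011092)/-0.0157) = exp(0.01103/-0.0157)
f = exp(-0.7026) = 0.4953

0.495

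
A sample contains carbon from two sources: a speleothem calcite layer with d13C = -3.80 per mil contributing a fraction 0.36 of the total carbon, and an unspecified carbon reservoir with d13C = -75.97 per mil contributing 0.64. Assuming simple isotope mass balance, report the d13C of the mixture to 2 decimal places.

δ_mix = f_A·δ_A + f_B·δ_B
δ_mix = 0.36 × (-3.80) + 0.64 × (-75.97)
δ_mix = -1.368 + -48.621 = -49.989 per mil

-49.99 per mil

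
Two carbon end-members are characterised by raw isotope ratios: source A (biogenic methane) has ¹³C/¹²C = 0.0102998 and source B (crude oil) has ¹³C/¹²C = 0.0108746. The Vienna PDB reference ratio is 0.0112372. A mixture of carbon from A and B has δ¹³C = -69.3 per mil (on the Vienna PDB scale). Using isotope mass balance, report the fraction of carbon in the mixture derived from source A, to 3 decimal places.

δ_A = (0.0102998/0.0112372 − 1)×1000 = (0.916581 − 1)×1000 = -83.419 per mil
δ_B = (0.0108746/0.0112372 − 1)×1000 = (0.967732 − 1)×1000 = -32.268 per mil
f_A = (δ_mix − δ_B)/(δ_A − δ_B) = (-69.3 − (-32.268))/(-83.419 − (-32.268))
f_A = -37.032 / -51.152 = 0.7240

0.724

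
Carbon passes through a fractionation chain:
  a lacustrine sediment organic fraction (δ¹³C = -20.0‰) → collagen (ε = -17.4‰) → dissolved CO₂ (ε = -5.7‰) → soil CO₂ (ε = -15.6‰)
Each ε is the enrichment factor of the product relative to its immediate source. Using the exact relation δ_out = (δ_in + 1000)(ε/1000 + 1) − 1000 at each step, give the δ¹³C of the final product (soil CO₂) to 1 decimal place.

-57.5‰

step 1: δ = (-20.00 + 1000)·(-17.4/1000 + 1) − 1000 = -37.05‰
step 2: δ = (-37.05 + 1000)·(-5.7/1000 + 1) − 1000 = -42.54‰
step 3: δ = (-42.54 + 1000)·(-15.6/1000 + 1) − 1000 = -57.48‰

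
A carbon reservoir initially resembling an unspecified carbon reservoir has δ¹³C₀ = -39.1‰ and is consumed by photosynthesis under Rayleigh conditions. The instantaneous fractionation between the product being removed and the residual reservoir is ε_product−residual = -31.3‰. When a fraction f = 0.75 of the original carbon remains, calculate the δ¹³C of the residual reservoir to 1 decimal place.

-30.4‰

Rayleigh residual: δ_res = (δ₀ + 1000)·f^(α−1) − 1000
α = ε/1000 + 1 = 0.96870, so α − 1 = -0.03130
f^(α−1) = 0.75^(-0.03130) = 1.009045
δ_res = (-39.1 + 1000) × 1.009045 − 1000 = 969.591 − 1000 = -30.41‰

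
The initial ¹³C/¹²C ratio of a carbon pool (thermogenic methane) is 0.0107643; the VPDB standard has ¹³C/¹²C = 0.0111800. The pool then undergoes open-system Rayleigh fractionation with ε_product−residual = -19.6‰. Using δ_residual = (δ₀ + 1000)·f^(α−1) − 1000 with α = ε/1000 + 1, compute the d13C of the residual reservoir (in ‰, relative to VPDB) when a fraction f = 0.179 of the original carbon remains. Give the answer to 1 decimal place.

δ₀ = (0.0107643/0.0111800 − 1)×1000 = (0.962818 − 1)×1000 = -37.182‰
α − 1 = ε/1000 = -0.0196
f^(α−1) = 0.179^(-0.0196) = 1.034294
δ_res = (-37.182 + 1000) × 1.034294 − 1000 = 995.837 − 1000 = -4.16‰

-4.2‰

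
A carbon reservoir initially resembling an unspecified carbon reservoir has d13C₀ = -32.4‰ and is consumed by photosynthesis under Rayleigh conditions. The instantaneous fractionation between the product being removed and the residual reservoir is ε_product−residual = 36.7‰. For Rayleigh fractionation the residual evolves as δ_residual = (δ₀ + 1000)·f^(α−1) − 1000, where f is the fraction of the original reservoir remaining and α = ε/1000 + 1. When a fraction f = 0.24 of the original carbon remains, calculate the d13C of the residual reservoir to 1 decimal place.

-81.8‰

Rayleigh residual: δ_res = (δ₀ + 1000)·f^(α−1) − 1000
α = ε/1000 + 1 = 1.03670, so α − 1 = 0.03670
f^(α−1) = 0.24^(0.03670) = 0.948973
δ_res = (-32.4 + 1000) × 0.948973 − 1000 = 918.226 − 1000 = -81.77‰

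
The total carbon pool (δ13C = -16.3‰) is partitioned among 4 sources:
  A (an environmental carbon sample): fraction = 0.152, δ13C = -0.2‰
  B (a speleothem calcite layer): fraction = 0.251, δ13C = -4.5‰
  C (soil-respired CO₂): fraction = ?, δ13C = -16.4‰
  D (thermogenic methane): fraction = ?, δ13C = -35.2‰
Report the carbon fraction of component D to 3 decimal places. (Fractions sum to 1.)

0.285

Let f_D and f_C be the unknown fractions; fractions sum to 1 so f_D + f_C = 0.597.
Mass balance: Σ fᵢ·δᵢ = δ_bulk ⇒ f_D·(-35.2) + f_C·(-16.4) = -16.3 − (-1.160) = -15.140
Substitute f_C = 0.597 − f_D:
f_D·(-35.2 − -16.4) = -15.140 − 0.597×(-16.4) = -5.349
f_D = -5.349 / -18.8 = 0.2845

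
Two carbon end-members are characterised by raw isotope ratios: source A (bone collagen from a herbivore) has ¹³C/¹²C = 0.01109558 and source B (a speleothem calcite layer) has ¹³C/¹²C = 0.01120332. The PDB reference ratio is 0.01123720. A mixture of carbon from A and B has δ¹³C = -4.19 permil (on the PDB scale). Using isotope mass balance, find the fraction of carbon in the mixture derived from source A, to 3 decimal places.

0.123

δ_A = (0.01109558/0.01123720 − 1)×1000 = (0.987397 − 1)×1000 = -12.603 permil
δ_B = (0.01120332/0.01123720 − 1)×1000 = (0.996985 − 1)×1000 = -3.015 permil
f_A = (δ_mix − δ_B)/(δ_A − δ_B) = (-4.19 − (-3.015))/(-12.603 − (-3.015))
f_A = -1.175 / -9.588 = 0.1226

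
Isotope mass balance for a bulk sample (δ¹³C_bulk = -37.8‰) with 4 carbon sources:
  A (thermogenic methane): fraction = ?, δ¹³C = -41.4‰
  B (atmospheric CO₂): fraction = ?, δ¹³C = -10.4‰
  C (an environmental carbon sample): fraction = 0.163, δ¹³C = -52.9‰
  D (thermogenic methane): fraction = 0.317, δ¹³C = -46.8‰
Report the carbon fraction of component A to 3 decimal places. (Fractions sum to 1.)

Let f_A and f_B be the unknown fractions; fractions sum to 1 so f_A + f_B = 0.520.
Mass balance: Σ fᵢ·δᵢ = δ_bulk ⇒ f_A·(-41.4) + f_B·(-10.4) = -37.8 − (-23.458) = -14.342
Substitute f_B = 0.520 − f_A:
f_A·(-41.4 − -10.4) = -14.342 − 0.520×(-10.4) = -8.934
f_A = -8.934 / -31.0 = 0.2882

0.288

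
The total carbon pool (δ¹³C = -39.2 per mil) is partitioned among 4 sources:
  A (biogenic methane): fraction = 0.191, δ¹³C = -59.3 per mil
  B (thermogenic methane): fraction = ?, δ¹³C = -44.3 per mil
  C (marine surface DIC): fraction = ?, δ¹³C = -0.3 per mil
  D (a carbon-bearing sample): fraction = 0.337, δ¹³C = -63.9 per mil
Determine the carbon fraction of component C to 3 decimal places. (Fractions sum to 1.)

Let f_C and f_B be the unknown fractions; fractions sum to 1 so f_C + f_B = 0.472.
Mass balance: Σ fᵢ·δᵢ = δ_bulk ⇒ f_C·(-0.3) + f_B·(-44.3) = -39.2 − (-32.861) = -6.339
Substitute f_B = 0.472 − f_C:
f_C·(-0.3 − -44.3) = -6.339 − 0.472×(-44.3) = 14.570
f_C = 14.570 / 44.0 = 0.3311

0.331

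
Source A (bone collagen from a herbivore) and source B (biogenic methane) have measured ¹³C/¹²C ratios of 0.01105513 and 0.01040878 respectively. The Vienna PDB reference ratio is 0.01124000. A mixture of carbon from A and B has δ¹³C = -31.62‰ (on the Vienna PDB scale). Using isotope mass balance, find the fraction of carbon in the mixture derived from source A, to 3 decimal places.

δ_A = (0.01105513/0.01124000 − 1)×1000 = (0.983552 − 1)×1000 = -16.448‰
δ_B = (0.01040878/0.01124000 − 1)×1000 = (0.926048 − 1)×1000 = -73.952‰
f_A = (δ_mix − δ_B)/(δ_A − δ_B) = (-31.62 − (-73.952))/(-16.448 − (-73.952))
f_A = 42.332 / 57.504 = 0.7362

0.736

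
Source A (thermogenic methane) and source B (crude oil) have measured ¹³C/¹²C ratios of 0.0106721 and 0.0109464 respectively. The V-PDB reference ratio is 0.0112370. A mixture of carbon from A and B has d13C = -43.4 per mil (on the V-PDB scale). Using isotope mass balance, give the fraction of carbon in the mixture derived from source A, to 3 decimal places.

δ_A = (0.0106721/0.0112370 − 1)×1000 = (0.949729 − 1)×1000 = -50.271 per mil
δ_B = (0.0109464/0.0112370 − 1)×1000 = (0.974139 − 1)×1000 = -25.861 per mil
f_A = (δ_mix − δ_B)/(δ_A − δ_B) = (-43.4 − (-25.861))/(-50.271 − (-25.861))
f_A = -17.539 / -24.410 = 0.7185

0.719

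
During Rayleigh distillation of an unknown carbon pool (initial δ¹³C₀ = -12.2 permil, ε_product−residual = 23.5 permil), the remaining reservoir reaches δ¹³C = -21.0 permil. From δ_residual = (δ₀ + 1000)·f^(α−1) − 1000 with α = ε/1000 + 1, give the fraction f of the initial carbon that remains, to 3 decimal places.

0.683

α − 1 = ε/1000 = 0.0235
(δ_res + 1000)/(δ₀ + 1000) = (-21.0 + 1000)/(-12.2 + 1000) = 979.0/987.8 = 0.991091
f = 0.991091^(1/0.0235) = exp(ln(0.991091)/0.0235) = exp(-0.00895/0.0235)
f = exp(-0.3808) = 0.6833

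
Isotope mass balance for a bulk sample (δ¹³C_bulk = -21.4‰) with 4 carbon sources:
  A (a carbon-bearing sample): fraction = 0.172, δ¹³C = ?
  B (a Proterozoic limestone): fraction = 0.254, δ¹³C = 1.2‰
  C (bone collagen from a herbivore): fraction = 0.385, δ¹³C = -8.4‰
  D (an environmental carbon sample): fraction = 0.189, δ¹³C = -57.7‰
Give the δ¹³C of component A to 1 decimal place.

Isotope mass balance: δ_bulk = Σ fᵢ·δᵢ.
-21.4 = 0.172×δ_A + 0.254×(1.2) + 0.385×(-8.4) + 0.189×(-57.7)
0.172·δ_A = -21.4 − (-13.835) = -7.565
δ_A = -7.565 / 0.172 = -43.99‰

-44.0‰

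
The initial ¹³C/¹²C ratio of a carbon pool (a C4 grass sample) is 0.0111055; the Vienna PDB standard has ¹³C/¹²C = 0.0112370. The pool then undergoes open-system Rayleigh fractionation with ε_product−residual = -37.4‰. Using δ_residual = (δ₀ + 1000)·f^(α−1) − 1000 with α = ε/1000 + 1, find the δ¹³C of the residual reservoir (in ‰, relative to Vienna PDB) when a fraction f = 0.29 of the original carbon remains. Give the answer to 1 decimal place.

35.1‰

δ₀ = (0.0111055/0.0112370 − 1)×1000 = (0.988298 − 1)×1000 = -11.702‰
α − 1 = ε/1000 = -0.0374
f^(α−1) = 0.29^(-0.0374) = 1.047385
δ_res = (-11.702 + 1000) × 1.047385 − 1000 = 1035.128 − 1000 = 35.13‰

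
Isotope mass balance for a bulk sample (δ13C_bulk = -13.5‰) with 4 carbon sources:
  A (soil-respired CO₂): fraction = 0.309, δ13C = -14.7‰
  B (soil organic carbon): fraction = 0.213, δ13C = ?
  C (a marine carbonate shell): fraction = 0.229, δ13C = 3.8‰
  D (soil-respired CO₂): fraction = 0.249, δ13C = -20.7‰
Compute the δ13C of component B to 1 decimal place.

Isotope mass balance: δ_bulk = Σ fᵢ·δᵢ.
-13.5 = 0.309×(-14.7) + 0.213×δ_B + 0.229×(3.8) + 0.249×(-20.7)
0.213·δ_B = -13.5 − (-8.826) = -4.674
δ_B = -4.674 / 0.213 = -21.94‰

-21.9‰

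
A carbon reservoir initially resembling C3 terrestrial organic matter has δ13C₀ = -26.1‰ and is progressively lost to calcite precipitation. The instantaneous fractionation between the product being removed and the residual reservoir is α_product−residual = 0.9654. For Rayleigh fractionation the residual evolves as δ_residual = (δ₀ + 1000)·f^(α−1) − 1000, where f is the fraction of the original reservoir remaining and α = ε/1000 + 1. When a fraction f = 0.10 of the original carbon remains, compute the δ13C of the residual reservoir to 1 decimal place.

Rayleigh residual: δ_res = (δ₀ + 1000)·f^(α−1) − 1000
α − 1 = -0.03460
f^(α−1) = 0.10^(-0.03460) = 1.082929
δ_res = (-26.1 + 1000) × 1.082929 − 1000 = 1054.665 − 1000 = 54.66‰

54.7‰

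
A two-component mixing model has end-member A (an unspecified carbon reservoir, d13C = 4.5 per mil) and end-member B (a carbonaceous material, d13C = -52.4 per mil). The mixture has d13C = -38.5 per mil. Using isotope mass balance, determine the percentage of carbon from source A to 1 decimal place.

δ_mix = f_A·δ_A + (1 − f_A)·δ_B  ⇒  f_A = (δ_mix − δ_B)/(δ_A − δ_B)
f_A = (-38.5 − (-52.4)) / (4.5 − (-52.4))
f_A = 13.9 / 56.9 = 0.2443

24.4%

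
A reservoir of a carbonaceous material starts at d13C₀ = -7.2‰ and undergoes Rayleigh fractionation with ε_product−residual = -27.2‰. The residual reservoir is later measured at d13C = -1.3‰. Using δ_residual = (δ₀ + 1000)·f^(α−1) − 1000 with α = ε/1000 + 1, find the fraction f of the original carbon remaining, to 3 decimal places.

0.804

α − 1 = ε/1000 = -0.0272
(δ_res + 1000)/(δ₀ + 1000) = (-1.3 + 1000)/(-7.2 + 1000) = 998.7/992.8 = 1.005943
f = 1.005943^(1/-0.0272) = exp(ln(1.005943)/-0.0272) = exp(0.00593/-0.0272)
f = exp(-0.2178) = 0.8043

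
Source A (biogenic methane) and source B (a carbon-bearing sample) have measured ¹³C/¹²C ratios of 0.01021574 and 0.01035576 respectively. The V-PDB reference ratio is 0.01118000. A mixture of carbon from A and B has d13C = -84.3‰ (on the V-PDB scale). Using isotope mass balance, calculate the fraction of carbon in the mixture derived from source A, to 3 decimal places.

0.844

δ_A = (0.01021574/0.01118000 − 1)×1000 = (0.913751 − 1)×1000 = -86.249‰
δ_B = (0.01035576/0.01118000 − 1)×1000 = (0.926275 − 1)×1000 = -73.725‰
f_A = (δ_mix − δ_B)/(δ_A − δ_B) = (-84.3 − (-73.725))/(-86.249 − (-73.725))
f_A = -10.575 / -12.524 = 0.8444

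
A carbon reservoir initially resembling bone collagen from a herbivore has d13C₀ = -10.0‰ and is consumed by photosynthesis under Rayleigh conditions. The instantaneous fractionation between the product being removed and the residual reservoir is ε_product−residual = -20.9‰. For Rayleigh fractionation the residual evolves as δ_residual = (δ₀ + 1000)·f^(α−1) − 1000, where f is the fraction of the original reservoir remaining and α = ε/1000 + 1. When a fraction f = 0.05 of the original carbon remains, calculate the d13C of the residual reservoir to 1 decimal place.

54.0‰

Rayleigh residual: δ_res = (δ₀ + 1000)·f^(α−1) − 1000
α = ε/1000 + 1 = 0.97910, so α − 1 = -0.02090
f^(α−1) = 0.05^(-0.02090) = 1.064612
δ_res = (-10.0 + 1000) × 1.064612 − 1000 = 1053.966 − 1000 = 53.97‰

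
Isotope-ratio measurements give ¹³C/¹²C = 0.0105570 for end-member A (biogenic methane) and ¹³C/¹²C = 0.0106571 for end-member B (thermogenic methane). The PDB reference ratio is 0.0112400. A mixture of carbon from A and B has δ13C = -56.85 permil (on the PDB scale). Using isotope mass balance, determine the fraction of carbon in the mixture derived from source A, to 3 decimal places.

δ_A = (0.0105570/0.0112400 − 1)×1000 = (0.939235 − 1)×1000 = -60.765 permil
δ_B = (0.0106571/0.0112400 − 1)×1000 = (0.948141 − 1)×1000 = -51.859 permil
f_A = (δ_mix − δ_B)/(δ_A − δ_B) = (-56.85 − (-51.859))/(-60.765 − (-51.859))
f_A = -4.991 / -8.906 = 0.5604

0.560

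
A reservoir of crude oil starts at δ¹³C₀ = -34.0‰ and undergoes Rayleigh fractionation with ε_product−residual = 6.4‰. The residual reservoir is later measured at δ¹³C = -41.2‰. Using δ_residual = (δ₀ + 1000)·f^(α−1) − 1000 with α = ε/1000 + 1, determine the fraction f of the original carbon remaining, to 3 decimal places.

α − 1 = ε/1000 = 0.0064
(δ_res + 1000)/(δ₀ + 1000) = (-41.2 + 1000)/(-34.0 + 1000) = 958.8/966.0 = 0.992547
f = 0.992547^(1/0.0064) = exp(ln(0.992547)/0.0064) = exp(-0.00748/0.0064)
f = exp(-1.1690) = 0.3107

0.311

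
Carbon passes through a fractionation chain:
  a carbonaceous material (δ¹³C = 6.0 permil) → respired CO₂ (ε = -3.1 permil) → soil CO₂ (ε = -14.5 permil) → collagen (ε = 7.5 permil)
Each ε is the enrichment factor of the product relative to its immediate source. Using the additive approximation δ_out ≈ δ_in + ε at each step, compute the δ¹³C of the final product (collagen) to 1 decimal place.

step 1: δ ≈ 6.0 + (-3.1) = 2.9 permil
step 2: δ ≈ 2.9 + (-14.5) = -11.6 permil
step 3: δ ≈ -11.6 + (7.5) = -4.1 permil

-4.1 permil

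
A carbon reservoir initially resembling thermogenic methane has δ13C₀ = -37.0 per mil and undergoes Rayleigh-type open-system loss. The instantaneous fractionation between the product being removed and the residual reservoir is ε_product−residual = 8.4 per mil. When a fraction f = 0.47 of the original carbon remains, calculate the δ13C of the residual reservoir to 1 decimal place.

-43.1 per mil

Rayleigh residual: δ_res = (δ₀ + 1000)·f^(α−1) − 1000
α = ε/1000 + 1 = 1.00840, so α − 1 = 0.00840
f^(α−1) = 0.47^(0.00840) = 0.993678
δ_res = (-37.0 + 1000) × 0.993678 − 1000 = 956.912 − 1000 = -43.09 per mil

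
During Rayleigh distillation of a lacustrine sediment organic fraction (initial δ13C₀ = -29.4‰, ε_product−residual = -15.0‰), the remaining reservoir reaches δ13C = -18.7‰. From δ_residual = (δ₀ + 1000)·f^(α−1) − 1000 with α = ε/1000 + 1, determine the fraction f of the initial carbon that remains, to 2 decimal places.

α − 1 = ε/1000 = -0.0150
(δ_res + 1000)/(δ₀ + 1000) = (-18.7 + 1000)/(-29.4 + 1000) = 981.3/970.6 = 1.011024
f = 1.011024^(1/-0.0150) = exp(ln(1.011024)/-0.0150) = exp(0.01096/-0.0150)
f = exp(-0.7309) = 0.4815

0.48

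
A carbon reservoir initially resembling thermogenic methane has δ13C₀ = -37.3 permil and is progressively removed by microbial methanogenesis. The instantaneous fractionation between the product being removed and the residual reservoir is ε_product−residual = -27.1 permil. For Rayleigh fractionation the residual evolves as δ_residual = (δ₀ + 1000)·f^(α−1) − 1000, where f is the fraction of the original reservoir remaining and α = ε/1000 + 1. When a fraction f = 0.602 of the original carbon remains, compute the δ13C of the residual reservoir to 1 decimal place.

-24.0 permil

Rayleigh residual: δ_res = (δ₀ + 1000)·f^(α−1) − 1000
α = ε/1000 + 1 = 0.97290, so α − 1 = -0.02710
f^(α−1) = 0.602^(-0.02710) = 1.013848
δ_res = (-37.3 + 1000) × 1.013848 − 1000 = 976.032 − 1000 = -23.97 permil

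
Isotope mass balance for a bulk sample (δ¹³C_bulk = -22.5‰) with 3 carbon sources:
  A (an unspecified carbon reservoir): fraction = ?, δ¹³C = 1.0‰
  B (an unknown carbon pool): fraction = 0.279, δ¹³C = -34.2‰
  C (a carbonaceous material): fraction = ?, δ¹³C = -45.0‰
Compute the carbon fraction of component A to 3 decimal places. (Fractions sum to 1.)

0.424

Let f_A and f_C be the unknown fractions; fractions sum to 1 so f_A + f_C = 0.721.
Mass balance: Σ fᵢ·δᵢ = δ_bulk ⇒ f_A·(1.0) + f_C·(-45.0) = -22.5 − (-9.542) = -12.958
Substitute f_C = 0.721 − f_A:
f_A·(1.0 − -45.0) = -12.958 − 0.721×(-45.0) = 19.487
f_A = 19.487 / 46.0 = 0.4236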